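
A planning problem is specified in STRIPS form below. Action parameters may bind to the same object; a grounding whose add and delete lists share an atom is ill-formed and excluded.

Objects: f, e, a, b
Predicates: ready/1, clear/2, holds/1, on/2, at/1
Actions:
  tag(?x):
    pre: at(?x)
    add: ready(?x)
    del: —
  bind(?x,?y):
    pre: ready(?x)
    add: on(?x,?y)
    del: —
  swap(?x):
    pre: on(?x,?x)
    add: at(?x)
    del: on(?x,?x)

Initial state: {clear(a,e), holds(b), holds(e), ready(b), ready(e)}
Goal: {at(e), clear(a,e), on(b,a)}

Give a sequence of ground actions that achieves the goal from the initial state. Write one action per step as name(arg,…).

bind(e,e); bind(b,a); swap(e)

1. bind(e,e)  →  {clear(a,e), holds(b), holds(e), on(e,e), ready(b), ready(e)}
2. bind(b,a)  →  {clear(a,e), holds(b), holds(e), on(b,a), on(e,e), ready(b), ready(e)}
3. swap(e)  →  {at(e), clear(a,e), holds(b), holds(e), on(b,a), ready(b), ready(e)}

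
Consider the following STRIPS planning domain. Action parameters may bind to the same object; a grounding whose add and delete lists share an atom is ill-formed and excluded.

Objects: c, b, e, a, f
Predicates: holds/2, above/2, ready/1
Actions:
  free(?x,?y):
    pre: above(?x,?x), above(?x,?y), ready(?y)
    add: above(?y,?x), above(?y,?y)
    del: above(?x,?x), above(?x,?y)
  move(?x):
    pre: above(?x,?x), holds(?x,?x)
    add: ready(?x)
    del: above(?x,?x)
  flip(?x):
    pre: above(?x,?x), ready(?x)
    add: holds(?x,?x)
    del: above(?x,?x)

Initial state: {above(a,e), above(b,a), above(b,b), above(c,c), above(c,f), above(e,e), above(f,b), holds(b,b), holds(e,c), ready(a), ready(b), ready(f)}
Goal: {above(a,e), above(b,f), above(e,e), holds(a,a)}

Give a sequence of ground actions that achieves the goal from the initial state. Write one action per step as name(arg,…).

1. free(c,f)  →  {above(a,e), above(b,a), above(b,b), above(e,e), above(f,b), above(f,c), above(f,f), holds(b,b), holds(e,c), ready(a), ready(b), ready(f)}
2. free(b,a)  →  {above(a,a), above(a,b), above(a,e), above(e,e), above(f,b), above(f,c), above(f,f), holds(b,b), holds(e,c), ready(a), ready(b), ready(f)}
3. free(f,b)  →  {above(a,a), above(a,b), above(a,e), above(b,b), above(b,f), above(e,e), above(f,c), holds(b,b), holds(e,c), ready(a), ready(b), ready(f)}
4. flip(a)  →  {above(a,b), above(a,e), above(b,b), above(b,f), above(e,e), above(f,c), holds(a,a), holds(b,b), holds(e,c), ready(a), ready(b), ready(f)}

free(c,f); free(b,a); free(f,b); flip(a)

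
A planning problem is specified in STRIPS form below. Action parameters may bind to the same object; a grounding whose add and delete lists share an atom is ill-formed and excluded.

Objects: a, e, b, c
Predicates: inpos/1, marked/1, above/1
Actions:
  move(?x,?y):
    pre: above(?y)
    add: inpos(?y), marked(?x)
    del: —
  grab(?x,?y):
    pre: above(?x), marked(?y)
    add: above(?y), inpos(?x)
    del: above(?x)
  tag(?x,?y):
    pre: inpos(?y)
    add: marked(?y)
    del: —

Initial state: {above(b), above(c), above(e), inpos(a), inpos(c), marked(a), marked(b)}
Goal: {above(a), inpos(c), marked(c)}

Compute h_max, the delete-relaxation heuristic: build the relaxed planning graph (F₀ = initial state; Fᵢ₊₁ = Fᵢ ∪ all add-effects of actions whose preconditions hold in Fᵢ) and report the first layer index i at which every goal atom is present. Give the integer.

1

F0 = init (7 atoms)
F1 = F0 ∪ {above(a), inpos(b), inpos(e), marked(c), marked(e)}  (12 atoms)
goal ⊆ F1  ⇒  h_max = 1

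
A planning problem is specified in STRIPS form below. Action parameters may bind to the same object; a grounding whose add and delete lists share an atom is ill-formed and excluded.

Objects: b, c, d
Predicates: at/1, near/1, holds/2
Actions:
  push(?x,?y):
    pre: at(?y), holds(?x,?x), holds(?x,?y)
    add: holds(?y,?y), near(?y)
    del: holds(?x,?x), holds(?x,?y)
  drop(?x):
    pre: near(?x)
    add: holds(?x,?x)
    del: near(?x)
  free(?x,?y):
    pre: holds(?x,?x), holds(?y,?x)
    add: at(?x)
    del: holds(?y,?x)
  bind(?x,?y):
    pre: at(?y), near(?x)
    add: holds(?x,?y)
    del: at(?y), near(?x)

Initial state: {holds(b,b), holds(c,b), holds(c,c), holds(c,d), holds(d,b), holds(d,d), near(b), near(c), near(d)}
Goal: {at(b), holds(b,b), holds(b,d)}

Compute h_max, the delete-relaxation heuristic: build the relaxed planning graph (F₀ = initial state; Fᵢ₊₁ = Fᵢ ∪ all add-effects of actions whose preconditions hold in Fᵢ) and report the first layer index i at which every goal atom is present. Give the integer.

2

F0 = init (9 atoms)
F1 = F0 ∪ {at(b), at(c), at(d)}  (12 atoms)
F2 = F1 ∪ {holds(b,c), holds(b,d), holds(d,c)}  (15 atoms)
goal ⊆ F2  ⇒  h_max = 2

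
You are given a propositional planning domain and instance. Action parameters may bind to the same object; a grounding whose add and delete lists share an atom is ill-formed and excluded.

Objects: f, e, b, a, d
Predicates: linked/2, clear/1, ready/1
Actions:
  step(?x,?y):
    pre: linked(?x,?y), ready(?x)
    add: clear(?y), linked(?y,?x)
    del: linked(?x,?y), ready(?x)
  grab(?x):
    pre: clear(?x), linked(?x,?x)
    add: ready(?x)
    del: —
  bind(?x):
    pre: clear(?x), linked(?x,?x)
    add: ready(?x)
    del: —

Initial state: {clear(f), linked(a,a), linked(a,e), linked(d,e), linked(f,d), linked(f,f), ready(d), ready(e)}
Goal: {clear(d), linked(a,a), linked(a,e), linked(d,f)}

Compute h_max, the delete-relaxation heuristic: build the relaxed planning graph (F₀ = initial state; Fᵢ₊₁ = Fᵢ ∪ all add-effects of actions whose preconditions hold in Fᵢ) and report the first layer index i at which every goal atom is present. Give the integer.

2

F0 = init (8 atoms)
F1 = F0 ∪ {clear(e), linked(e,d), ready(f)}  (11 atoms)
F2 = F1 ∪ {clear(d), linked(d,f)}  (13 atoms)
goal ⊆ F2  ⇒  h_max = 2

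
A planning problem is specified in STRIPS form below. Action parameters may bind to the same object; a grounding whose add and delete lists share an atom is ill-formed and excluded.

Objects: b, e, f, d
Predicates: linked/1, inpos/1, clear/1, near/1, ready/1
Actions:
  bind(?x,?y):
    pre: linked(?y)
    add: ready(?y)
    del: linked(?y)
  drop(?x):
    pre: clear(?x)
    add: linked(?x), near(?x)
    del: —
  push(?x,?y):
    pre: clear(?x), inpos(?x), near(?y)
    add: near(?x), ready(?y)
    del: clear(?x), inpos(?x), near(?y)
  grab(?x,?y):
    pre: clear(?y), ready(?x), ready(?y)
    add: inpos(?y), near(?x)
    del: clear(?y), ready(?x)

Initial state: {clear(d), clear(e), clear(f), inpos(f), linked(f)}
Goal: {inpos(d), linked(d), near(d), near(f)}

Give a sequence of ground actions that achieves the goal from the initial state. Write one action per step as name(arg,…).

1. drop(d)  →  {clear(d), clear(e), clear(f), inpos(f), linked(d), linked(f), near(d)}
2. push(f,d)  →  {clear(d), clear(e), linked(d), linked(f), near(f), ready(d)}
3. grab(d,d)  →  {clear(e), inpos(d), linked(d), linked(f), near(d), near(f)}

drop(d); push(f,d); grab(d,d)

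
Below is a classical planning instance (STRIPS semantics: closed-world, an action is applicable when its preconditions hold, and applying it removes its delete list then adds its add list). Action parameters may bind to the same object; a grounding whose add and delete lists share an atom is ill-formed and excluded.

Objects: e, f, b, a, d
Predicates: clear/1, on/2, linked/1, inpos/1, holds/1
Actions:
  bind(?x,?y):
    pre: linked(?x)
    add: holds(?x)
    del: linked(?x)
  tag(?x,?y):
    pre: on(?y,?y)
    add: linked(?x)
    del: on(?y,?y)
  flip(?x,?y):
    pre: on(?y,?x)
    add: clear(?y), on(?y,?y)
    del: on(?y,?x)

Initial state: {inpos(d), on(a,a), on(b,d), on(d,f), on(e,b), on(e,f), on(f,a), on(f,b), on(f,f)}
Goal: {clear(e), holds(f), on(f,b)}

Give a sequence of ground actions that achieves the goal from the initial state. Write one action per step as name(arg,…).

1. tag(f,f)  →  {inpos(d), linked(f), on(a,a), on(b,d), on(d,f), on(e,b), on(e,f), on(f,a), on(f,b)}
2. bind(f,e)  →  {holds(f), inpos(d), on(a,a), on(b,d), on(d,f), on(e,b), on(e,f), on(f,a), on(f,b)}
3. flip(f,e)  →  {clear(e), holds(f), inpos(d), on(a,a), on(b,d), on(d,f), on(e,b), on(e,e), on(f,a), on(f,b)}

tag(f,f); bind(f,e); flip(f,e)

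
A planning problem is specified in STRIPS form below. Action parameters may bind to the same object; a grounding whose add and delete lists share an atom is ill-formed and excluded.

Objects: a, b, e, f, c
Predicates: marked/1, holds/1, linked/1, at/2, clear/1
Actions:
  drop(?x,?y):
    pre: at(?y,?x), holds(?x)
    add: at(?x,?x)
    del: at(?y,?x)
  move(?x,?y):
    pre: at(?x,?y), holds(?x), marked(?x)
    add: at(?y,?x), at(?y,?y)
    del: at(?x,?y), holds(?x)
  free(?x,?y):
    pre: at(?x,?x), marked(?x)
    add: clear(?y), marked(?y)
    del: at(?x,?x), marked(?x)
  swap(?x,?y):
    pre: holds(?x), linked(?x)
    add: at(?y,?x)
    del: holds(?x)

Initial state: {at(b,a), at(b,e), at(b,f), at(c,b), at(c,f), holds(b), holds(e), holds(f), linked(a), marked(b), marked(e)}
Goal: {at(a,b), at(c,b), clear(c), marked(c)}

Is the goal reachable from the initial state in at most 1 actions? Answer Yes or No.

1. drop(e,b)  →  {at(b,a), at(b,f), at(c,b), at(c,f), at(e,e), holds(b), holds(e), holds(f), linked(a), marked(b), marked(e)}
2. move(b,a)  →  {at(a,a), at(a,b), at(b,f), at(c,b), at(c,f), at(e,e), holds(e), holds(f), linked(a), marked(b), marked(e)}
3. free(e,c)  →  {at(a,a), at(a,b), at(b,f), at(c,b), at(c,f), clear(c), holds(e), holds(f), linked(a), marked(b), marked(c)}
optimal plan length = 3; 3 > 1

No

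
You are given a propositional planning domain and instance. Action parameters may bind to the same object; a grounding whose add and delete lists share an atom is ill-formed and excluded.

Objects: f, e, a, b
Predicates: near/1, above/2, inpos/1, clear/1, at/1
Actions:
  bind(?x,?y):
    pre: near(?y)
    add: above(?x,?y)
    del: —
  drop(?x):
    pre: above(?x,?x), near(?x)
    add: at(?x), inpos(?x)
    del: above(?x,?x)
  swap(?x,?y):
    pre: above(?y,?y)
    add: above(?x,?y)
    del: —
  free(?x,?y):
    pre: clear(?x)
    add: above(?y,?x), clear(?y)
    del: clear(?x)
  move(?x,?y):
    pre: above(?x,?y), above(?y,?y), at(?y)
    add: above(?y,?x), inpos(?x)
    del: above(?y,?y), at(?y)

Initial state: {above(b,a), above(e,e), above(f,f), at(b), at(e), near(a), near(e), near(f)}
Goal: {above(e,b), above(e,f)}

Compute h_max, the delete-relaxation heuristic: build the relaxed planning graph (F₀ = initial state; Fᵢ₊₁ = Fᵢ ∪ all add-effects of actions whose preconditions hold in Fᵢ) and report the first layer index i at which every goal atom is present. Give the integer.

2

F0 = init (8 atoms)
F1 = F0 ∪ {above(a,a), above(a,e), above(a,f), above(b,e), above(b,f), above(e,a), above(e,f), above(f,a), above(f,e), at(f), inpos(e), inpos(f)}  (20 atoms)
F2 = F1 ∪ {above(e,b), above(f,b), at(a), inpos(a), inpos(b)}  (25 atoms)
goal ⊆ F2  ⇒  h_max = 2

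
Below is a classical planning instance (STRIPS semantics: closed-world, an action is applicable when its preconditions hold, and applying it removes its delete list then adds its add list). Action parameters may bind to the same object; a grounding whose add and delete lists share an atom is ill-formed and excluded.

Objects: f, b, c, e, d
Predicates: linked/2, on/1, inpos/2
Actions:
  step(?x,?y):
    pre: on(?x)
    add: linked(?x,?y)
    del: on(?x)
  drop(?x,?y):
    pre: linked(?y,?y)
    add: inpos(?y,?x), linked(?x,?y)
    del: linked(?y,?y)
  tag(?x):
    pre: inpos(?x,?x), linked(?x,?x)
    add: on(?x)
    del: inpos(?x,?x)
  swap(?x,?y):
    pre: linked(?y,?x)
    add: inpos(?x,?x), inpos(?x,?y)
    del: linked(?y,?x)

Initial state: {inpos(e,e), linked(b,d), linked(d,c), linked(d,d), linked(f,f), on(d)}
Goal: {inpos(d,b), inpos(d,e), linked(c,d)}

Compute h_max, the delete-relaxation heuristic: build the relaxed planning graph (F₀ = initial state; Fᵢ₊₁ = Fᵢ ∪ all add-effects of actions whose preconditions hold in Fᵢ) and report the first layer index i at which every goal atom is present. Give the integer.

1

F0 = init (6 atoms)
F1 = F0 ∪ {inpos(c,c), inpos(c,d), inpos(d,b), inpos(d,c), inpos(d,d), inpos(d,e), inpos(d,f), inpos(f,b), inpos(f,c), inpos(f,d), inpos(f,e), inpos(f,f), linked(b,f), linked(c,d), linked(c,f), linked(d,b), linked(d,e), linked(d,f), linked(e,d), linked(e,f), linked(f,d)}  (27 atoms)
goal ⊆ F1  ⇒  h_max = 1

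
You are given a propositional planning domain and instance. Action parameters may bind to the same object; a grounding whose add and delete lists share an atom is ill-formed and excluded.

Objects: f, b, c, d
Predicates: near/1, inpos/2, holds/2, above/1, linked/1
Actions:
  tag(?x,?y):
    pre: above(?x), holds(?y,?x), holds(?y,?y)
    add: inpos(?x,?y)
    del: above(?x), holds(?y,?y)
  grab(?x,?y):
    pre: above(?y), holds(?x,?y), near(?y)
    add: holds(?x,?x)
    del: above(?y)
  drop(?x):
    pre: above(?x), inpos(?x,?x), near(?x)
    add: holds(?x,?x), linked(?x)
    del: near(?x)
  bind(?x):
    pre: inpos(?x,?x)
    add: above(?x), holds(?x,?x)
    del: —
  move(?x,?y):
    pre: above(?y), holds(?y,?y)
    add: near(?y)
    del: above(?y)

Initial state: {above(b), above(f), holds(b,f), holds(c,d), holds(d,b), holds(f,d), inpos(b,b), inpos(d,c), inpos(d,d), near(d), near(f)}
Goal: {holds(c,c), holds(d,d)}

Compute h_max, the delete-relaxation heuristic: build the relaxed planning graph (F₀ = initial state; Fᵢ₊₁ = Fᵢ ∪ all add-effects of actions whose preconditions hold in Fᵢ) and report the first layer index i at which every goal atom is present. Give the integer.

2

F0 = init (11 atoms)
F1 = F0 ∪ {above(d), holds(b,b), holds(d,d)}  (14 atoms)
F2 = F1 ∪ {holds(c,c), holds(f,f), inpos(b,d), inpos(f,b), linked(d), near(b)}  (20 atoms)
goal ⊆ F2  ⇒  h_max = 2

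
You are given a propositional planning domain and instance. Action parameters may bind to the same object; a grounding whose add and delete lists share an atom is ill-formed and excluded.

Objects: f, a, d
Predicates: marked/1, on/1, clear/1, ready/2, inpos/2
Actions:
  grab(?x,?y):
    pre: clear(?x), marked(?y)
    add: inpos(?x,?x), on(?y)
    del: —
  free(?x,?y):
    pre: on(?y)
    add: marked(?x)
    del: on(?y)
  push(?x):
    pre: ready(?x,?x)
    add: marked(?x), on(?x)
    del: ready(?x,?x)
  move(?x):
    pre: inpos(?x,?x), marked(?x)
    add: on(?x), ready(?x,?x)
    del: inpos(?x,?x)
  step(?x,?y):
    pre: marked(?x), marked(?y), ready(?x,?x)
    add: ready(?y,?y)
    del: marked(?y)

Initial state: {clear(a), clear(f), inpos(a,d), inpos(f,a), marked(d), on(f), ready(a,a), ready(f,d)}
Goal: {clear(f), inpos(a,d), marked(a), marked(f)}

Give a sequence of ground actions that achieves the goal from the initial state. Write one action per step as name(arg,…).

1. free(f,f)  →  {clear(a), clear(f), inpos(a,d), inpos(f,a), marked(d), marked(f), ready(a,a), ready(f,d)}
2. push(a)  →  {clear(a), clear(f), inpos(a,d), inpos(f,a), marked(a), marked(d), marked(f), on(a), ready(f,d)}

free(f,f); push(a)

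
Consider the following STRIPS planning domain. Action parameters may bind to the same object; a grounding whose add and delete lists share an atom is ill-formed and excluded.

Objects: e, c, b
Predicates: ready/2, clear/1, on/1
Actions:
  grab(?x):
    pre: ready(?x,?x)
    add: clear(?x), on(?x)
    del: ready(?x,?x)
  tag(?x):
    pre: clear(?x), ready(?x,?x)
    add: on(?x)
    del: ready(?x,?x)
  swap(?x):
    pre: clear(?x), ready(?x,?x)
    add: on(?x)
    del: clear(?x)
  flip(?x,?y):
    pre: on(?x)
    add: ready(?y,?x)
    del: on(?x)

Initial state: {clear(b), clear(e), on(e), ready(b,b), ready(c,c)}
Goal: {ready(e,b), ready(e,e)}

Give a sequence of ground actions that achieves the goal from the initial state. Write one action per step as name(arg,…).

grab(b); flip(e,e); flip(b,e)

1. grab(b)  →  {clear(b), clear(e), on(b), on(e), ready(c,c)}
2. flip(e,e)  →  {clear(b), clear(e), on(b), ready(c,c), ready(e,e)}
3. flip(b,e)  →  {clear(b), clear(e), ready(c,c), ready(e,b), ready(e,e)}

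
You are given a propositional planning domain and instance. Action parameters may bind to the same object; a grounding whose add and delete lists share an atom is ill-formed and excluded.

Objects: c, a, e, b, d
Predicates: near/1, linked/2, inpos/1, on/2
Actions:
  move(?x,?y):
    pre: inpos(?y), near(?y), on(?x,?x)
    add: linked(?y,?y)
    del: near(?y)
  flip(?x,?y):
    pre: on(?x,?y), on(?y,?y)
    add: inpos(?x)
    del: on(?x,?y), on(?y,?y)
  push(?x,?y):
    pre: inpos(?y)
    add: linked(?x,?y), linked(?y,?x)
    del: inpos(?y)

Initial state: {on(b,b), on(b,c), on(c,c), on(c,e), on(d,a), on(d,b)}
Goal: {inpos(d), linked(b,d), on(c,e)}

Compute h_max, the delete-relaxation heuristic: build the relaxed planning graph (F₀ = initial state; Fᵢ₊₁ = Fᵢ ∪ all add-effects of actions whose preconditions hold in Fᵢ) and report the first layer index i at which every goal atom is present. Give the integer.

2

F0 = init (6 atoms)
F1 = F0 ∪ {inpos(b), inpos(c), inpos(d)}  (9 atoms)
F2 = F1 ∪ {linked(a,b), linked(a,c), linked(a,d), linked(b,a), linked(b,b), linked(b,c), linked(b,d), linked(b,e), linked(c,a), linked(c,b), linked(c,c), linked(c,d), linked(c,e), linked(d,a), linked(d,b), linked(d,c), linked(d,d), linked(d,e), linked(e,b), linked(e,c), linked(e,d)}  (30 atoms)
goal ⊆ F2  ⇒  h_max = 2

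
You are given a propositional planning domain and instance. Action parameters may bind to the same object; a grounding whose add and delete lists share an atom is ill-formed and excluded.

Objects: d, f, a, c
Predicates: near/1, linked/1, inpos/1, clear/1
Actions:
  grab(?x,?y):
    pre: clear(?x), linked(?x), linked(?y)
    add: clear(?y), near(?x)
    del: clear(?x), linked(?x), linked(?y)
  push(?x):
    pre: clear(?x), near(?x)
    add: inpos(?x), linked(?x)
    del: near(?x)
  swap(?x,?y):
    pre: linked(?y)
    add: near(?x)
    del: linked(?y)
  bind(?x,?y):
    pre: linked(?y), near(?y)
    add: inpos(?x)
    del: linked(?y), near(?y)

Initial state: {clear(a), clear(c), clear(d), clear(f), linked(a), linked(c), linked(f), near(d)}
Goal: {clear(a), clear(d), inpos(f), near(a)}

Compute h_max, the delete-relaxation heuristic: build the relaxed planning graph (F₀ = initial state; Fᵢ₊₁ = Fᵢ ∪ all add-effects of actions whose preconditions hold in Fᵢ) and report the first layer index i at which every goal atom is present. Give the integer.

F0 = init (8 atoms)
F1 = F0 ∪ {inpos(d), linked(d), near(a), near(c), near(f)}  (13 atoms)
F2 = F1 ∪ {inpos(a), inpos(c), inpos(f)}  (16 atoms)
goal ⊆ F2  ⇒  h_max = 2

2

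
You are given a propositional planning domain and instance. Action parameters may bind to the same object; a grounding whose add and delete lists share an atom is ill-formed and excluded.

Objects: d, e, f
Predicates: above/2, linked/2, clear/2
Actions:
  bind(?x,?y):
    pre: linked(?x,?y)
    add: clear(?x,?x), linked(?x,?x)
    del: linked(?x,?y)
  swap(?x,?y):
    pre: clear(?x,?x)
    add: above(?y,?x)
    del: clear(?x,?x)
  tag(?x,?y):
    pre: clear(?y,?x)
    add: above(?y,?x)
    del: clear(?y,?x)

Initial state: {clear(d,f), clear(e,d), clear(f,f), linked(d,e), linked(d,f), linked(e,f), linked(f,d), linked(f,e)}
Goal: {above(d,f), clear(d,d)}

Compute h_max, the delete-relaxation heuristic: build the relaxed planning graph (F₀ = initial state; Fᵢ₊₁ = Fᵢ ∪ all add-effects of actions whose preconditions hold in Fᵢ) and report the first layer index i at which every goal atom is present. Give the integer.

1

F0 = init (8 atoms)
F1 = F0 ∪ {above(d,f), above(e,d), above(e,f), above(f,f), clear(d,d), clear(e,e), linked(d,d), linked(e,e), linked(f,f)}  (17 atoms)
goal ⊆ F1  ⇒  h_max = 1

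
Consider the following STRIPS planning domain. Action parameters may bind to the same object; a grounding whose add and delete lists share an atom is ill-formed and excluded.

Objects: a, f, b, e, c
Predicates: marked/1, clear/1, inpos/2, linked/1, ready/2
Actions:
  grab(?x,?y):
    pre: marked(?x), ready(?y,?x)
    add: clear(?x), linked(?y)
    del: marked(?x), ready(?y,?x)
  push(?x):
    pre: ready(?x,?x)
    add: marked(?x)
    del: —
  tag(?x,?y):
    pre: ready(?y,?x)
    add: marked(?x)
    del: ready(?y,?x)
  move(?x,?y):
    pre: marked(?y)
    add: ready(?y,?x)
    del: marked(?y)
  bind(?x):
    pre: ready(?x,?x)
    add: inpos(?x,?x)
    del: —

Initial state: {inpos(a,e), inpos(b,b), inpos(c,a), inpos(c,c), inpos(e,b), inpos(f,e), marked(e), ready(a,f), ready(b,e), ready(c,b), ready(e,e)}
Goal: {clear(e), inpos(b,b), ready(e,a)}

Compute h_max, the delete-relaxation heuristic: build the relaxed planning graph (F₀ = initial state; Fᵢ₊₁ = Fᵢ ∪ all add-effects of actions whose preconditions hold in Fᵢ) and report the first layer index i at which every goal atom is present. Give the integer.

F0 = init (11 atoms)
F1 = F0 ∪ {clear(e), inpos(e,e), linked(b), linked(e), marked(b), marked(f), ready(e,a), ready(e,b), ready(e,c), ready(e,f)}  (21 atoms)
goal ⊆ F1  ⇒  h_max = 1

1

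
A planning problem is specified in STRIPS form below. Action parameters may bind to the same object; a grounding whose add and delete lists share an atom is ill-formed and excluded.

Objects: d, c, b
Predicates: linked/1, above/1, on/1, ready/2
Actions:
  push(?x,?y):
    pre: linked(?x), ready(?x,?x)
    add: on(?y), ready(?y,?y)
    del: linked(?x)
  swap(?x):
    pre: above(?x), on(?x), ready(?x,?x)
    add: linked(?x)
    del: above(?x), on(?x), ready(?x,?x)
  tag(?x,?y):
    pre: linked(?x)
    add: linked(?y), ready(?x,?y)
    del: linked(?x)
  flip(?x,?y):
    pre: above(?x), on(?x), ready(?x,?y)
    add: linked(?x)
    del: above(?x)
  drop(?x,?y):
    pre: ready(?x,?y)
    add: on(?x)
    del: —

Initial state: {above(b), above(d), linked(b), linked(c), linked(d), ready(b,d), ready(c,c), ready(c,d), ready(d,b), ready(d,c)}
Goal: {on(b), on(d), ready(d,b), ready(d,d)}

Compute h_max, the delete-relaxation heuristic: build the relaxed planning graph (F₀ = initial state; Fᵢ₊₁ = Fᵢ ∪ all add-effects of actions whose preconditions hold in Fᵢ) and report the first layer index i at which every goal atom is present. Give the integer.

F0 = init (10 atoms)
F1 = F0 ∪ {on(b), on(c), on(d), ready(b,b), ready(b,c), ready(c,b), ready(d,d)}  (17 atoms)
goal ⊆ F1  ⇒  h_max = 1

1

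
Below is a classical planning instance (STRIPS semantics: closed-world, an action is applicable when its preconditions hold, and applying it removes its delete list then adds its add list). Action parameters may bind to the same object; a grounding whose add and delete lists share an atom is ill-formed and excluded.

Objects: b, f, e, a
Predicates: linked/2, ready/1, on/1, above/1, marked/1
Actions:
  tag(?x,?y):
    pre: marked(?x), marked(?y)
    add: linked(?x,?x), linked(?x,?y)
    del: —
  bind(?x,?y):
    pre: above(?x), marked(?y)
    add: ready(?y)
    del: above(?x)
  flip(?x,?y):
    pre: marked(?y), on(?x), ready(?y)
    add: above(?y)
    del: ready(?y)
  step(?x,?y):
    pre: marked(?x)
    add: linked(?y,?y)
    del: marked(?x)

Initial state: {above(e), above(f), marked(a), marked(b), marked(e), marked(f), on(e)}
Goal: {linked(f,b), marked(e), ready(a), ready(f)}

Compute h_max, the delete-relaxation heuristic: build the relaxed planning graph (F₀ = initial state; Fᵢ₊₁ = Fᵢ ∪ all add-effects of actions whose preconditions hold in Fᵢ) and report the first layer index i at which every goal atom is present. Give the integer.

F0 = init (7 atoms)
F1 = F0 ∪ {linked(a,a), linked(a,b), linked(a,e), linked(a,f), linked(b,a), linked(b,b), linked(b,e), linked(b,f), linked(e,a), linked(e,b), linked(e,e), linked(e,f), linked(f,a), linked(f,b), linked(f,e), linked(f,f), ready(a), ready(b), ready(e), ready(f)}  (27 atoms)
goal ⊆ F1  ⇒  h_max = 1

1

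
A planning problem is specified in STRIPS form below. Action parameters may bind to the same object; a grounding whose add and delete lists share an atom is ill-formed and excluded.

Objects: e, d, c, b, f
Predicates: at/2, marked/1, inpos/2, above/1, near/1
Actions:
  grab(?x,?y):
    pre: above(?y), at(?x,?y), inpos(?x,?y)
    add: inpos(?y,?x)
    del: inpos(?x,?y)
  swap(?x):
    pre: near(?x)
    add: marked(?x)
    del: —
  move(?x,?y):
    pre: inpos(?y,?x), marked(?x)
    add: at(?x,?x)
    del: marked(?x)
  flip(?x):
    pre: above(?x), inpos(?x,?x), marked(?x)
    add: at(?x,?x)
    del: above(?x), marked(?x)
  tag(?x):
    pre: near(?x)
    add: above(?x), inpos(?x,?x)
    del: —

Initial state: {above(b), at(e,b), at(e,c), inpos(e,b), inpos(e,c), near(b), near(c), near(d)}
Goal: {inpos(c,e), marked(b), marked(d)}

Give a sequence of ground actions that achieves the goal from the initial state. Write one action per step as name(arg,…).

1. swap(d)  →  {above(b), at(e,b), at(e,c), inpos(e,b), inpos(e,c), marked(d), near(b), near(c), near(d)}
2. swap(b)  →  {above(b), at(e,b), at(e,c), inpos(e,b), inpos(e,c), marked(b), marked(d), near(b), near(c), near(d)}
3. tag(c)  →  {above(b), above(c), at(e,b), at(e,c), inpos(c,c), inpos(e,b), inpos(e,c), marked(b), marked(d), near(b), near(c), near(d)}
4. grab(e,c)  →  {above(b), above(c), at(e,b), at(e,c), inpos(c,c), inpos(c,e), inpos(e,b), marked(b), marked(d), near(b), near(c), near(d)}

swap(d); swap(b); tag(c); grab(e,c)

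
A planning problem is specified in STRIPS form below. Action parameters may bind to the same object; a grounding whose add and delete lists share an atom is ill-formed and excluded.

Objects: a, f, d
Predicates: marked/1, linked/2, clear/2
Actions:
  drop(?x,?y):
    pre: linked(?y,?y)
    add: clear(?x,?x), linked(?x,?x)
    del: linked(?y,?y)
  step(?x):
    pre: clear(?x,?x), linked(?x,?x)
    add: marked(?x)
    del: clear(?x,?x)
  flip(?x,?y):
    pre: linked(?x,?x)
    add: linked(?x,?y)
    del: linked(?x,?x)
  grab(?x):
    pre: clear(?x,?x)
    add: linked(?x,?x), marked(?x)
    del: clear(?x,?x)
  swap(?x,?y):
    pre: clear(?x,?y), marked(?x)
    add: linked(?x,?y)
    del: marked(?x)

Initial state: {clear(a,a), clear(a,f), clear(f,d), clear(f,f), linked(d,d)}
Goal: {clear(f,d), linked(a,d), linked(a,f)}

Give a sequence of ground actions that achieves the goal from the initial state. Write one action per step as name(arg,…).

1. grab(a)  →  {clear(a,f), clear(f,d), clear(f,f), linked(a,a), linked(d,d), marked(a)}
2. flip(a,d)  →  {clear(a,f), clear(f,d), clear(f,f), linked(a,d), linked(d,d), marked(a)}
3. swap(a,f)  →  {clear(a,f), clear(f,d), clear(f,f), linked(a,d), linked(a,f), linked(d,d)}

grab(a); flip(a,d); swap(a,f)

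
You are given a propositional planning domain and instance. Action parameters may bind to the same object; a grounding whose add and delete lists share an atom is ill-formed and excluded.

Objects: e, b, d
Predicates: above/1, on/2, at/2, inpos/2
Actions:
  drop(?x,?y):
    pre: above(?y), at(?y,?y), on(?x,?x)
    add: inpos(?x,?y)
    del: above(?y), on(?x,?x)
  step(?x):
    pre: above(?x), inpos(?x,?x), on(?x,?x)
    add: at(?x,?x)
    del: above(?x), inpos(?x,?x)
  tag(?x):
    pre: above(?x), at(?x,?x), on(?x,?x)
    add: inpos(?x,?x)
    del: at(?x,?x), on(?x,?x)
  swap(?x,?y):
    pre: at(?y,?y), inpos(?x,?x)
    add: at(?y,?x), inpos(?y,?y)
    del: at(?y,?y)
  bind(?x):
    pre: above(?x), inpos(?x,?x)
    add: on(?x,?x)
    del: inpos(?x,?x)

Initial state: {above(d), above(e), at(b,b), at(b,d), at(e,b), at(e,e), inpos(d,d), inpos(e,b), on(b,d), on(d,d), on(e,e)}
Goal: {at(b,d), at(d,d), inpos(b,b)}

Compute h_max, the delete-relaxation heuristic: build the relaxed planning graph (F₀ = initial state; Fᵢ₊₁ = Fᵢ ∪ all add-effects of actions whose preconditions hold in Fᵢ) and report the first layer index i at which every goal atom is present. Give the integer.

F0 = init (11 atoms)
F1 = F0 ∪ {at(d,d), at(e,d), inpos(b,b), inpos(d,e), inpos(e,e)}  (16 atoms)
goal ⊆ F1  ⇒  h_max = 1

1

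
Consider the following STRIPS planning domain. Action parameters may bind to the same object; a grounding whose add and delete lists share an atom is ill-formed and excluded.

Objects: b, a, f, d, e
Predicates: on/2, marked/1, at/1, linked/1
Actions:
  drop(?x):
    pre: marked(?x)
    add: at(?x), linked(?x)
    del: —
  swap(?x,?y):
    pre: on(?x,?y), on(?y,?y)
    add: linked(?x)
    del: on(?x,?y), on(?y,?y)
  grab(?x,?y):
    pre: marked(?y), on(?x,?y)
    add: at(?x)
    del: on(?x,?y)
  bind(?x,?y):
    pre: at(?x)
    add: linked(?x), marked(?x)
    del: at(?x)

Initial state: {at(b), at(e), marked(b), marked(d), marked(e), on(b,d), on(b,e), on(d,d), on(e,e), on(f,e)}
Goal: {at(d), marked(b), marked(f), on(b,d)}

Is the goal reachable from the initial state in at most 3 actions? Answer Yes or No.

Yes

1. drop(d)  →  {at(b), at(d), at(e), linked(d), marked(b), marked(d), marked(e), on(b,d), on(b,e), on(d,d), on(e,e), on(f,e)}
2. grab(f,e)  →  {at(b), at(d), at(e), at(f), linked(d), marked(b), marked(d), marked(e), on(b,d), on(b,e), on(d,d), on(e,e)}
3. bind(f,b)  →  {at(b), at(d), at(e), linked(d), linked(f), marked(b), marked(d), marked(e), marked(f), on(b,d), on(b,e), on(d,d), on(e,e)}
optimal plan length = 3; 3 ≤ 3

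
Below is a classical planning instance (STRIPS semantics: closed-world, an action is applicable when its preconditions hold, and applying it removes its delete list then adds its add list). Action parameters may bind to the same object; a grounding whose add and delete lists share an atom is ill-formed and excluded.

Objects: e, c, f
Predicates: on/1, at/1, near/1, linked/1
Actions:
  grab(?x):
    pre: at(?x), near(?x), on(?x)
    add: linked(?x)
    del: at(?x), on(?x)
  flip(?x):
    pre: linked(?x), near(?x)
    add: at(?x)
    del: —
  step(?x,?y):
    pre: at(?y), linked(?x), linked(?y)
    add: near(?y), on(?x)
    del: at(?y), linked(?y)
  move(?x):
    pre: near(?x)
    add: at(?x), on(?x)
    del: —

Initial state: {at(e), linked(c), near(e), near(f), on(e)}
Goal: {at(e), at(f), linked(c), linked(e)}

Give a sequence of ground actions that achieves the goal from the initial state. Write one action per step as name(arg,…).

1. grab(e)  →  {linked(c), linked(e), near(e), near(f)}
2. flip(e)  →  {at(e), linked(c), linked(e), near(e), near(f)}
3. move(f)  →  {at(e), at(f), linked(c), linked(e), near(e), near(f), on(f)}

grab(e); flip(e); move(f)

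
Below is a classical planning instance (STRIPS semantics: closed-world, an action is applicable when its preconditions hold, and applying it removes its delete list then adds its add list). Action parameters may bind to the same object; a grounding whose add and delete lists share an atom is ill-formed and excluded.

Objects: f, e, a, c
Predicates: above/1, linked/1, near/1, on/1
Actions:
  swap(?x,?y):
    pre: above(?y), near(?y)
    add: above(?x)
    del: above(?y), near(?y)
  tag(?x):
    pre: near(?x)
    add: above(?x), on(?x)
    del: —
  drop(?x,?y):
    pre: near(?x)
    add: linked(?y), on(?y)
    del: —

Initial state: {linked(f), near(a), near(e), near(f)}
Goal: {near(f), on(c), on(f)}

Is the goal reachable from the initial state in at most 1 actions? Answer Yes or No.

No

1. tag(f)  →  {above(f), linked(f), near(a), near(e), near(f), on(f)}
2. drop(f,c)  →  {above(f), linked(c), linked(f), near(a), near(e), near(f), on(c), on(f)}
optimal plan length = 2; 2 > 1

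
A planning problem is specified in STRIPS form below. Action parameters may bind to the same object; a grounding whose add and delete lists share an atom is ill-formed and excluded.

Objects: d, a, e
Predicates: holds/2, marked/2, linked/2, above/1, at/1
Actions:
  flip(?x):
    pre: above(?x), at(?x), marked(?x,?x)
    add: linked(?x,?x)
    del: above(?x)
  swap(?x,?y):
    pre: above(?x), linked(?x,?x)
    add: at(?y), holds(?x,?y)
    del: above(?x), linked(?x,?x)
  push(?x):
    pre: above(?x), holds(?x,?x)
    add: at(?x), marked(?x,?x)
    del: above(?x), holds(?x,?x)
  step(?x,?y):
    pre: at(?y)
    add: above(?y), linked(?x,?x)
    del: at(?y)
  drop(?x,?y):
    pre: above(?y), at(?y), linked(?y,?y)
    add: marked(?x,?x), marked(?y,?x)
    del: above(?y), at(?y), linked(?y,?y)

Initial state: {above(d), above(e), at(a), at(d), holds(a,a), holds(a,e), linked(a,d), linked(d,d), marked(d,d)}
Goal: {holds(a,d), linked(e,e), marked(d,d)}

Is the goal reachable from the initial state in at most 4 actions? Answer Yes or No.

Yes

1. step(a,d)  →  {above(d), above(e), at(a), holds(a,a), holds(a,e), linked(a,a), linked(a,d), linked(d,d), marked(d,d)}
2. step(e,a)  →  {above(a), above(d), above(e), holds(a,a), holds(a,e), linked(a,a), linked(a,d), linked(d,d), linked(e,e), marked(d,d)}
3. swap(a,d)  →  {above(d), above(e), at(d), holds(a,a), holds(a,d), holds(a,e), linked(a,d), linked(d,d), linked(e,e), marked(d,d)}
optimal plan length = 3; 3 ≤ 4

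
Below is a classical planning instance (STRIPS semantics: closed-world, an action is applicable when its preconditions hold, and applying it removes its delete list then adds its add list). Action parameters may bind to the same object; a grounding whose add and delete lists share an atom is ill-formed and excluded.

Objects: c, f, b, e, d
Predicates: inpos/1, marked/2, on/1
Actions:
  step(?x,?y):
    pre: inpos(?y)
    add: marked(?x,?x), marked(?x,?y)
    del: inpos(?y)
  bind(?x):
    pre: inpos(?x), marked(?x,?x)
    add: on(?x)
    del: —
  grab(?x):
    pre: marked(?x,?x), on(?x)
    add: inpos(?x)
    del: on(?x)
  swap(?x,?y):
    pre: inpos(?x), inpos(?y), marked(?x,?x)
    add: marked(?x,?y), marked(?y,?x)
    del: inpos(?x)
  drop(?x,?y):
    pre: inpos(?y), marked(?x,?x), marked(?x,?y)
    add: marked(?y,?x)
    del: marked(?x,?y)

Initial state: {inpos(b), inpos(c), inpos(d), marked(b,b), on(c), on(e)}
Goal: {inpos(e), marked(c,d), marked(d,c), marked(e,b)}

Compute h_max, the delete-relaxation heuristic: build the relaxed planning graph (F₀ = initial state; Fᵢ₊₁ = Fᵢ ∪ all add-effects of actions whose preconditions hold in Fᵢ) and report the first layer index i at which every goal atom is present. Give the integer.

2

F0 = init (6 atoms)
F1 = F0 ∪ {marked(b,c), marked(b,d), marked(c,b), marked(c,c), marked(c,d), marked(d,b), marked(d,c), marked(d,d), marked(e,b), marked(e,c), marked(e,d), marked(e,e), marked(f,b), marked(f,c), marked(f,d), marked(f,f), on(b)}  (23 atoms)
F2 = F1 ∪ {inpos(e), marked(b,e), marked(b,f), marked(c,e), marked(c,f), marked(d,e), marked(d,f), on(d)}  (31 atoms)
goal ⊆ F2  ⇒  h_max = 2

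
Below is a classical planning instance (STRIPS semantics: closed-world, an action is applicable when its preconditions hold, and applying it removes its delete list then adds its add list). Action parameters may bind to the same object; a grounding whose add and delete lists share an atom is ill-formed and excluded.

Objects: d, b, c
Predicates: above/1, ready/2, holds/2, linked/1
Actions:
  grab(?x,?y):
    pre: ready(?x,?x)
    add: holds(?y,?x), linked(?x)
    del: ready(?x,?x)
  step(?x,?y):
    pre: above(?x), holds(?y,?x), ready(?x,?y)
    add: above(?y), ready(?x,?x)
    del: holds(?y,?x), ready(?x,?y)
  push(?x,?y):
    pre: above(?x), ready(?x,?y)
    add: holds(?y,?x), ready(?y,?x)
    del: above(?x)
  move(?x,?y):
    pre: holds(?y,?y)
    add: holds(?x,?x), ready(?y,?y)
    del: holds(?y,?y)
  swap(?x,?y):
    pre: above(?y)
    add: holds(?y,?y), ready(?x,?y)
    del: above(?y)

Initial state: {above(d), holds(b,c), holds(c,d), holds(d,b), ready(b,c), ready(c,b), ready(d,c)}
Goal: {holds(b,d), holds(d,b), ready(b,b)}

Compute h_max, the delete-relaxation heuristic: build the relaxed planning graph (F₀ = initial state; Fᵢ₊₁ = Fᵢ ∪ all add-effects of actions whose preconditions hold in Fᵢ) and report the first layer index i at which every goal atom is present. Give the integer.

F0 = init (7 atoms)
F1 = F0 ∪ {above(c), holds(d,d), ready(b,d), ready(c,d), ready(d,d)}  (12 atoms)
F2 = F1 ∪ {above(b), holds(b,b), holds(b,d), holds(c,c), holds(d,c), linked(d), ready(c,c)}  (19 atoms)
F3 = F2 ∪ {holds(c,b), linked(c), ready(b,b), ready(d,b)}  (23 atoms)
goal ⊆ F3  ⇒  h_max = 3

3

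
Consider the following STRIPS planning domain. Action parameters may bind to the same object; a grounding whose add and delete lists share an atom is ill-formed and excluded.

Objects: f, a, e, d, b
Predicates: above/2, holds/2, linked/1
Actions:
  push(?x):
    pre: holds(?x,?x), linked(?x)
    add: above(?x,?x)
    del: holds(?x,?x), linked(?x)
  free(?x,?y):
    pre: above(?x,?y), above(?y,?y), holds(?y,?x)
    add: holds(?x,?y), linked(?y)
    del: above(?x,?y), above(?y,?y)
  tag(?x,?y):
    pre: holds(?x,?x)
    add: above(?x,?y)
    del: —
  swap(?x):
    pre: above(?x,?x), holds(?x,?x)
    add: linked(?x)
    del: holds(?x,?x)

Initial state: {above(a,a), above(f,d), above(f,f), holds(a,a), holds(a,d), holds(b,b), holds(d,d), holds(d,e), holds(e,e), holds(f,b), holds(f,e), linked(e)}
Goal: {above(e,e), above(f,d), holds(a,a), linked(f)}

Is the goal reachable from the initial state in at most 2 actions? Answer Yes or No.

1. push(e)  →  {above(a,a), above(e,e), above(f,d), above(f,f), holds(a,a), holds(a,d), holds(b,b), holds(d,d), holds(d,e), holds(f,b), holds(f,e)}
2. tag(b,f)  →  {above(a,a), above(b,f), above(e,e), above(f,d), above(f,f), holds(a,a), holds(a,d), holds(b,b), holds(d,d), holds(d,e), holds(f,b), holds(f,e)}
3. free(b,f)  →  {above(a,a), above(e,e), above(f,d), holds(a,a), holds(a,d), holds(b,b), holds(b,f), holds(d,d), holds(d,e), holds(f,b), holds(f,e), linked(f)}
optimal plan length = 3; 3 > 2

No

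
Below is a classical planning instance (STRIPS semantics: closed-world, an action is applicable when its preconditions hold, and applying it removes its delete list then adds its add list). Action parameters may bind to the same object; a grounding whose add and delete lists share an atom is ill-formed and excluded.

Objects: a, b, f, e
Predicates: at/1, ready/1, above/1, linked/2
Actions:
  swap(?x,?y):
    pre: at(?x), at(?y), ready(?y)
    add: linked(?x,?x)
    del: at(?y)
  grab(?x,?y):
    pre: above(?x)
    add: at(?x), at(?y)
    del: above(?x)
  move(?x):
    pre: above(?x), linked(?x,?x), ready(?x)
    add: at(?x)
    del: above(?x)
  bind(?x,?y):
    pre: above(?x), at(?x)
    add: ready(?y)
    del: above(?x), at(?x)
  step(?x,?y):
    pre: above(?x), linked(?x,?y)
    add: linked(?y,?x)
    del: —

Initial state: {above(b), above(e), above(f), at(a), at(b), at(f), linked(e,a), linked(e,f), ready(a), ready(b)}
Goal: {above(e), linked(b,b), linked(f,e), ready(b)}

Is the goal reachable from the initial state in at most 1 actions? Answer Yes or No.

1. swap(b,a)  →  {above(b), above(e), above(f), at(b), at(f), linked(b,b), linked(e,a), linked(e,f), ready(a), ready(b)}
2. step(e,f)  →  {above(b), above(e), above(f), at(b), at(f), linked(b,b), linked(e,a), linked(e,f), linked(f,e), ready(a), ready(b)}
optimal plan length = 2; 2 > 1

No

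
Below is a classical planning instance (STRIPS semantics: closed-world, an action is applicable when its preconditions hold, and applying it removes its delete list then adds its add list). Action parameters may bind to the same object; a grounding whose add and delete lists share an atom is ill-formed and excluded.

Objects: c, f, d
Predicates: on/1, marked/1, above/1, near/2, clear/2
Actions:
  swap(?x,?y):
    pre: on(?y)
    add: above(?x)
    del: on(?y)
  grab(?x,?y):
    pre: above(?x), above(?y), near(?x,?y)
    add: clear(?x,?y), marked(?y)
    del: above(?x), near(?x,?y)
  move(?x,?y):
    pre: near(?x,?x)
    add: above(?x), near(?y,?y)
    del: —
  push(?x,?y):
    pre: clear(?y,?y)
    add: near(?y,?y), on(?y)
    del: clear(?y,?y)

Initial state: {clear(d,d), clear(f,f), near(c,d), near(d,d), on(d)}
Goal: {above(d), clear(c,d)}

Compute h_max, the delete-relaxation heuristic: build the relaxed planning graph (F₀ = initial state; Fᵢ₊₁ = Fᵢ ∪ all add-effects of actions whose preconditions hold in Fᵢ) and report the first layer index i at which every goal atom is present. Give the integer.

2

F0 = init (5 atoms)
F1 = F0 ∪ {above(c), above(d), above(f), near(c,c), near(f,f), on(f)}  (11 atoms)
F2 = F1 ∪ {clear(c,c), clear(c,d), marked(c), marked(d), marked(f)}  (16 atoms)
goal ⊆ F2  ⇒  h_max = 2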